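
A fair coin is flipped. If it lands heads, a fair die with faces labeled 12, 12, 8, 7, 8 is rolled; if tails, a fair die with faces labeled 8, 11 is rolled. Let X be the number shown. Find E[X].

E[X | heads] = (12+12+8+7+8)/5 = 47/5.
E[X | tails] = (8+11)/2 = 19/2.
E[X] = (1/2)·(47/5) + (1/2)·(19/2) = 189/20.

189/20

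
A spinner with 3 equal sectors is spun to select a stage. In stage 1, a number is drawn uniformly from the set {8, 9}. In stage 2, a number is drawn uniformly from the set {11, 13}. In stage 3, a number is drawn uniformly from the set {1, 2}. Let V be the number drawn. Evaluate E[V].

E[V | stage 1] = (8+9)/2 = 17/2.
E[V | stage 2] = (11+13)/2 = 12.
E[V | stage 3] = (1+2)/2 = 3/2.
E[V] = (1/3)·(17/2) + (1/3)·(12) + (1/3)·(3/2) = 22/3.

22/3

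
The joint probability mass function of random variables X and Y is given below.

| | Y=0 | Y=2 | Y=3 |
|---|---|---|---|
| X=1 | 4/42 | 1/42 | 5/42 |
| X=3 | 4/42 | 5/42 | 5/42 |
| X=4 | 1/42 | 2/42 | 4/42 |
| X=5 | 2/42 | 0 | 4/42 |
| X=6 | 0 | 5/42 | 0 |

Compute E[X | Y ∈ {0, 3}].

P(Y ∈ {0, 3}) = 29/42.
Summing X·P(X=x,Y=y) over the conditioning event gives 43/21.
E[X | Y ∈ {0, 3}] = (43/21) / (29/42) = 86/29.

86/29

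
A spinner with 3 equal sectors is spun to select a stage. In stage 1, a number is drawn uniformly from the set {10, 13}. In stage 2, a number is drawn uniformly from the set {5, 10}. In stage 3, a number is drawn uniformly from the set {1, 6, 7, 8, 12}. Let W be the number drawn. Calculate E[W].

43/5

E[W | stage 1] = (10+13)/2 = 23/2.
E[W | stage 2] = (5+10)/2 = 15/2.
E[W | stage 3] = (1+6+7+8+12)/5 = 34/5.
By the law of total expectation,
E[W] = (1/3)·(23/2) + (1/3)·(15/2) + (1/3)·(34/5) = 43/5.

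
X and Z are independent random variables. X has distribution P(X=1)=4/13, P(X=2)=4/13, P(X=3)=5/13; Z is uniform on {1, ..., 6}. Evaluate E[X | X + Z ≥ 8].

19/7

P(X + Z ≥ 8) = 7/39.
Summing X·P(x,y) over outcomes with X + Z ≥ 8 gives 19/39.
E[X | X + Z ≥ 8] = (19/39) / (7/39) = 19/7.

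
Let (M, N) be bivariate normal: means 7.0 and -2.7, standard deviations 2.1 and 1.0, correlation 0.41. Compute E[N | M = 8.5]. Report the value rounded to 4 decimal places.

-2.4071

For a bivariate normal, E[N | M=x] = μ_N + ρ·(σ_N/σ_M)·(x − μ_M).
E[N | M=8.5] = -2.7 + (0.41)·(1.0/2.1)·(8.5 − (7.0)) = -2.7 + (0.19524)·(1.5) = -2.4071.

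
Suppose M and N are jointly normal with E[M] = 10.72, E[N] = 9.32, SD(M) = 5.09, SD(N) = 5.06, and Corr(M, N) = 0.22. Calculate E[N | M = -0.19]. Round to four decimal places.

6.9339

E[N | M=x] = μ_N + ρ(σ_N/σ_M)(x − μ_M) for jointly normal variables.
E[N | M=-0.19] = 9.32 + (0.22)·(5.06/5.09)·(-0.19 − (10.72)) = 9.32 + (0.2187033)·(-10.91) = 6.9339.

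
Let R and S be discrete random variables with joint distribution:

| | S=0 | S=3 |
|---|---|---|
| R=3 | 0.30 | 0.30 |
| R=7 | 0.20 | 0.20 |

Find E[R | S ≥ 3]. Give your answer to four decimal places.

P(S ≥ 3) = 0.50.
Σ R·P over the event = 3·(0.30) + 7·(0.20) = 2.30.
E[R | S ≥ 3] = (2.30) / (0.50) = 4.6000.

4.6000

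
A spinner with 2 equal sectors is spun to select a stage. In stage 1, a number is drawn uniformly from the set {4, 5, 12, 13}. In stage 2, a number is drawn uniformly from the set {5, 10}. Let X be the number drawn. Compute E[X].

8

E[X | stage 1] = (4+5+12+13)/4 = 17/2.
E[X | stage 2] = (5+10)/2 = 15/2.
E[X] = (1/2)·(17/2) + (1/2)·(15/2) = 8.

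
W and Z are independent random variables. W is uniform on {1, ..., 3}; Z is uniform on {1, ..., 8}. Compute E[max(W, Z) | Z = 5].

Outcomes with Z = 5: (1,5), (2,5), (3,5), each with probability 1/24.
E[max(W, Z) | Z = 5] = (5 + 5 + 5) / 3 = 5.

5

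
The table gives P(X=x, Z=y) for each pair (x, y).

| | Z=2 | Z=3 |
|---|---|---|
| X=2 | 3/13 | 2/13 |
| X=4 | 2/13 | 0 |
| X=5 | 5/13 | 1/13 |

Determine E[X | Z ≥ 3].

3

P(Z ≥ 3) = 3/13.
Σ X·P over the event = 2·(2/13) + 5·(1/13) = 9/13.
E[X | Z ≥ 3] = (9/13) / (3/13) = 3.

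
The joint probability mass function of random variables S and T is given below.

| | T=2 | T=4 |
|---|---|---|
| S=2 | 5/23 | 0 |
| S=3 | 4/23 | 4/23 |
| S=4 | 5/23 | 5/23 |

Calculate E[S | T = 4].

P(T = 4) = 9/23.
Σ S·P over the event = 3·(4/23) + 4·(5/23) = 32/23.
E[S | T = 4] = (32/23) / (9/23) = 32/9.

32/9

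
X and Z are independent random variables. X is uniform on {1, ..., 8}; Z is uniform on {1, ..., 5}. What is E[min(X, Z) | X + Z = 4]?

4/3

Outcomes with X + Z = 4: (1,3), (2,2), (3,1), each with probability 1/40.
E[min(X, Z) | X + Z = 4] = (1 + 2 + 1) / 3 = 4/3.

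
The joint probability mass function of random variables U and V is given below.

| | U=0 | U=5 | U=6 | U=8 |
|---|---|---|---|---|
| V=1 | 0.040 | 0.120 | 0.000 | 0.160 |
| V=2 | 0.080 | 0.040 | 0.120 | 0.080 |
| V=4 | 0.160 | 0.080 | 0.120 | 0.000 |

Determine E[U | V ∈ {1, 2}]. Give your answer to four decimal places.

5.3750

P(V ∈ {1, 2}) = 0.640.
Summing U·P(U=x,V=y) over the conditioning event gives 3.440.
E[U | V ∈ {1, 2}] = (3.440) / (0.640) = 5.3750.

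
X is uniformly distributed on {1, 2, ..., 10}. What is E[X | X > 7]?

9

Given X > 7, X is equally likely to be any of {8, 9, 10}.
E[X | X > 7] = (8 + 9 + 10) / 3 = 9.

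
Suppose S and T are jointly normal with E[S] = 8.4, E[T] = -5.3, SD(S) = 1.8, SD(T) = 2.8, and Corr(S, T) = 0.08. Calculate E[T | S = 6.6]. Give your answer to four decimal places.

-5.5240

For a bivariate normal, E[T | S=x] = μ_T + ρ·(σ_T/σ_S)·(x − μ_S).
E[T | S=6.6] = -5.3 + (0.08)·(2.8/1.8)·(6.6 − (8.4)) = -5.3 + (0.12444)·(-1.8) = -5.5240.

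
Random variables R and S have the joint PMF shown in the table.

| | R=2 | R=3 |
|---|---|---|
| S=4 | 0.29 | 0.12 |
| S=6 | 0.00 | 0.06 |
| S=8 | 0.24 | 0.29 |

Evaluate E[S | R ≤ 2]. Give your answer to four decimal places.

5.8113

P(R ≤ 2) = 0.53.
Σ S·P over the event = 4·(0.29) + 8·(0.24) = 3.08.
E[S | R ≤ 2] = (3.08) / (0.53) = 5.8113.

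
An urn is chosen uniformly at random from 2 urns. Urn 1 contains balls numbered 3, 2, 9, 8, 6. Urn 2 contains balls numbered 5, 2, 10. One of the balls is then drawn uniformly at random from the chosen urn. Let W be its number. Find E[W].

169/30

E[W | urn 1] = (3+2+9+8+6)/5 = 28/5.
E[W | urn 2] = (5+2+10)/3 = 17/3.
E[W] = (1/2)·(28/5) + (1/2)·(17/3) = 169/30.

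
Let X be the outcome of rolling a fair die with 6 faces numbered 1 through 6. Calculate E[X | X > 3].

Given X > 3, X is equally likely to be any of {4, 5, 6}.
E[X | X > 3] = (4 + 5 + 6) / 3 = 5.

5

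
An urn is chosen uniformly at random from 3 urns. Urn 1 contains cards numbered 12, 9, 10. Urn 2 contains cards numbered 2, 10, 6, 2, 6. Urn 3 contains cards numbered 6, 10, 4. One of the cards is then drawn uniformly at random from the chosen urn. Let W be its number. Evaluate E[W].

E[W | urn 1] = (12+9+10)/3 = 31/3.
E[W | urn 2] = (2+10+6+2+6)/5 = 26/5.
E[W | urn 3] = (6+10+4)/3 = 20/3.
By the law of total expectation,
E[W] = (1/3)·(31/3) + (1/3)·(26/5) + (1/3)·(20/3) = 37/5.

37/5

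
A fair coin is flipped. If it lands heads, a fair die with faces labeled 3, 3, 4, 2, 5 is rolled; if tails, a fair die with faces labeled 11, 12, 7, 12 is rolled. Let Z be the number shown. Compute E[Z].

E[Z | heads] = (3+3+4+2+5)/5 = 17/5.
E[Z | tails] = (11+12+7+12)/4 = 21/2.
E[Z] = (1/2)·(17/5) + (1/2)·(21/2) = 139/20.

139/20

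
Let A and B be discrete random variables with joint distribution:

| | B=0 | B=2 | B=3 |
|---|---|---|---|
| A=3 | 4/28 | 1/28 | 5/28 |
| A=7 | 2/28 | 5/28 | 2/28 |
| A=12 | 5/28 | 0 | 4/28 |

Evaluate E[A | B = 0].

86/11

P(B = 0) = 11/28.
Σ A·P over the event = 3·(4/28) + 7·(2/28) + 12·(5/28) = 43/14.
E[A | B = 0] = (43/14) / (11/28) = 86/11.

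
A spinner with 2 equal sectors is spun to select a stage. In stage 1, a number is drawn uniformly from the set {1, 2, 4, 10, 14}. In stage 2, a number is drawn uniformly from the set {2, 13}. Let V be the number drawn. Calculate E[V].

137/20

E[V | stage 1] = (1+2+4+10+14)/5 = 31/5.
E[V | stage 2] = (2+13)/2 = 15/2.
E[V] = (1/2)·(31/5) + (1/2)·(15/2) = 137/20.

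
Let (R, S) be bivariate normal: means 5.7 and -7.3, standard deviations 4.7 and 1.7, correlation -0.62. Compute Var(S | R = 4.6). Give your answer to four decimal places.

The conditional variance in a bivariate normal is σ_S²(1 − ρ²), independent of x.
Var(S | R=4.6) = (1.7)²·(1 − (-0.62)²) = 2.89·0.6156 = 1.7791.

1.7791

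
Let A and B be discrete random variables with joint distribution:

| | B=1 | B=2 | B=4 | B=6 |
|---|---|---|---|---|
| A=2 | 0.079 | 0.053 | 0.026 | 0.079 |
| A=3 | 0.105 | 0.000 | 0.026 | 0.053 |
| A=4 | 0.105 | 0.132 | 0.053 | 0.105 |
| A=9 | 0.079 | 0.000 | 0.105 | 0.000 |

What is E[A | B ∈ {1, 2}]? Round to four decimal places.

4.0470

P(B ∈ {1, 2}) = 0.553.
Σ A·P over the event = 2·(0.079) + 2·(0.053) + 3·(0.105) + 4·(0.105) + 4·(0.132) + 9·(0.079) = 2.238.
E[A | B ∈ {1, 2}] = (2.238) / (0.553) = 4.0470.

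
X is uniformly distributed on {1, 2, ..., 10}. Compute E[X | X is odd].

Given X is odd, X is equally likely to be any of {1, 3, 5, 7, 9}.
E[X | X is odd] = (1 + 3 + 5 + 7 + 9) / 5 = 5.

5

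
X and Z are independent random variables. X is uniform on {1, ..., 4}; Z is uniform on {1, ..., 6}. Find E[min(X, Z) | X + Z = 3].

Outcomes with X + Z = 3: (1,2), (2,1), each with probability 1/24.
E[min(X, Z) | X + Z = 3] = (1 + 1) / 2 = 1.

1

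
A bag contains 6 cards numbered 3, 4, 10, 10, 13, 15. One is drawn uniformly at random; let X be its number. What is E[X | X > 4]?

12

P(X > 4) = 2/3.
Σ over the event: 10·1/3 + 13·1/6 + 15·1/6 = 8.
E[X | X > 4] = (8) / (2/3) = 12.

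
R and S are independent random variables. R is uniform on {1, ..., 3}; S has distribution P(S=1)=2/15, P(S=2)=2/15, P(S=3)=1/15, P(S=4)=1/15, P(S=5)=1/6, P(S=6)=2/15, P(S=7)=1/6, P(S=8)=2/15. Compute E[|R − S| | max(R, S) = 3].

P(max(R, S) = 3) = 7/45.
Summing |R−S|·P(x,y) over outcomes with max(R, S) = 3 gives 1/5.
E[|R − S| | max(R, S) = 3] = (1/5) / (7/45) = 9/7.

9/7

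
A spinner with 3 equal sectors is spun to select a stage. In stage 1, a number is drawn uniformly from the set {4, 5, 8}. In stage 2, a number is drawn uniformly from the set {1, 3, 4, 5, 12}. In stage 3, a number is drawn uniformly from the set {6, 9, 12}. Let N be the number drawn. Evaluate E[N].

E[N | stage 1] = (4+5+8)/3 = 17/3.
E[N | stage 2] = (1+3+4+5+12)/5 = 5.
E[N | stage 3] = (6+9+12)/3 = 9.
E[N] = (1/3)·(17/3) + (1/3)·(5) + (1/3)·(9) = 59/9.

59/9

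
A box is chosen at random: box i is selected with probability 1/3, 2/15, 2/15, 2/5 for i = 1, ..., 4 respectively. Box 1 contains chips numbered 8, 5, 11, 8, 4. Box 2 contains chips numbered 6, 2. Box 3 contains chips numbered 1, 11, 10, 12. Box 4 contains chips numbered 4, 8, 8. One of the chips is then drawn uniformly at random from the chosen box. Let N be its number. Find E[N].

101/15

E[N | box 1] = (8+5+11+8+4)/5 = 36/5.
E[N | box 2] = (6+2)/2 = 4.
E[N | box 3] = (1+11+10+12)/4 = 17/2.
E[N | box 4] = (4+8+8)/3 = 20/3.
By the law of total expectation,
E[N] = (1/3)·(36/5) + (2/15)·(4) + (2/15)·(17/2) + (2/5)·(20/3) = 101/15.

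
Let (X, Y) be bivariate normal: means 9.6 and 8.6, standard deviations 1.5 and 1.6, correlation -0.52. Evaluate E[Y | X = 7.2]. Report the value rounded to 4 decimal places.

9.9312

For a bivariate normal, E[Y | X=x] = μ_Y + ρ·(σ_Y/σ_X)·(x − μ_X).
E[Y | X=7.2] = 8.6 + (-0.52)·(1.6/1.5)·(7.2 − (9.6)) = 8.6 + (-0.55467)·(-2.4) = 9.9312.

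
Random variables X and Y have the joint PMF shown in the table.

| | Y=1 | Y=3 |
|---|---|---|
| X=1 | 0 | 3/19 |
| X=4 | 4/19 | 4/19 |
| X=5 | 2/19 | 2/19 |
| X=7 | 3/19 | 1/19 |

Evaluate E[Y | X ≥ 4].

15/8

P(X ≥ 4) = 16/19.
Σ Y·P over the event = 1·(4/19) + 3·(4/19) + 1·(2/19) + 3·(2/19) + 1·(3/19) + 3·(1/19) = 30/19.
E[Y | X ≥ 4] = (30/19) / (16/19) = 15/8.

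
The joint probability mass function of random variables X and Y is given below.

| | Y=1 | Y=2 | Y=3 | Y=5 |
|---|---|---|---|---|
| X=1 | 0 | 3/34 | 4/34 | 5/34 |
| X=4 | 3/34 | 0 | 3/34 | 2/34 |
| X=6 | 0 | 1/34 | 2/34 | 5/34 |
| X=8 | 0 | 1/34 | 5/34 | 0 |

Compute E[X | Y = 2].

17/5

P(Y = 2) = 5/34.
Summing X·P(X=x,Y=y) over the conditioning event gives 1/2.
E[X | Y = 2] = (1/2) / (5/34) = 17/5.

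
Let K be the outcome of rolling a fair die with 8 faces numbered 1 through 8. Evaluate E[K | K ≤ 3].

2

Given K ≤ 3, K is equally likely to be any of {1, 2, 3}.
E[K | K ≤ 3] = (1 + 2 + 3) / 3 = 2.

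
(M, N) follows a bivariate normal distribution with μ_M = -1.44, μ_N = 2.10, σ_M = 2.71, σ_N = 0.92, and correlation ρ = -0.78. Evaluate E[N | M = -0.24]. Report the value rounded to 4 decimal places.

The regression of N on M has slope ρ·σ_N/σ_M and passes through (μ_M, μ_N).
E[N | M=-0.24] = 2.10 + (-0.78)·(0.92/2.71)·(-0.24 − (-1.44)) = 2.10 + (-0.2648)·(1.2) = 1.7822.

1.7822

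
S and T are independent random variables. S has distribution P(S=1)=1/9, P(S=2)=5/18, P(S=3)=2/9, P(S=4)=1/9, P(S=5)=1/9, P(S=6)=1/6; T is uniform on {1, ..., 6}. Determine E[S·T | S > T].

232/21

P(S > T) = 7/18.
Summing ST·P(x,y) over outcomes with S > T gives 116/27.
E[S·T | S > T] = (116/27) / (7/18) = 232/21.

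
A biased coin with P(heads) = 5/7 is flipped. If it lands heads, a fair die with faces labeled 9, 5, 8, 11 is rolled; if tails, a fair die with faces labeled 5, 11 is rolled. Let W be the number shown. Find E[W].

E[W | heads] = (9+5+8+11)/4 = 33/4.
E[W | tails] = (5+11)/2 = 8.
E[W] = (5/7)·(33/4) + (2/7)·(8) = 229/28.

229/28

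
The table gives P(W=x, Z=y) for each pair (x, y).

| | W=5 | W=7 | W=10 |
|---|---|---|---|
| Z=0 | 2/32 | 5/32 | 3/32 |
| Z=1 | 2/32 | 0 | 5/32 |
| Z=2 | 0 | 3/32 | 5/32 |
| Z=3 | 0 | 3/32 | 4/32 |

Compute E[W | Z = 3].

61/7

P(Z = 3) = 7/32.
Σ W·P over the event = 7·(3/32) + 10·(4/32) = 61/32.
E[W | Z = 3] = (61/32) / (7/32) = 61/7.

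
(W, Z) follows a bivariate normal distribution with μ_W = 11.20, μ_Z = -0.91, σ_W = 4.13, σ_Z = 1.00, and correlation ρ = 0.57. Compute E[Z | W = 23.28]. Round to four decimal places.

For a bivariate normal, E[Z | W=x] = μ_Z + ρ·(σ_Z/σ_W)·(x − μ_W).
E[Z | W=23.28] = -0.91 + (0.57)·(1.00/4.13)·(23.28 − (11.20)) = -0.91 + (0.13801)·(12.08) = 0.7572.

0.7572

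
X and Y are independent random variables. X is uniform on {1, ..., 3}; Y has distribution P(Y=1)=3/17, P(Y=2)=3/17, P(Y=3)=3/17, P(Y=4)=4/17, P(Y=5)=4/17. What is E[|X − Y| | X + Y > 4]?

P(X + Y > 4) = 11/17.
Summing |X−Y|·P(x,y) over outcomes with X + Y > 4 gives 22/17.
E[|X − Y| | X + Y > 4] = (22/17) / (11/17) = 2.

2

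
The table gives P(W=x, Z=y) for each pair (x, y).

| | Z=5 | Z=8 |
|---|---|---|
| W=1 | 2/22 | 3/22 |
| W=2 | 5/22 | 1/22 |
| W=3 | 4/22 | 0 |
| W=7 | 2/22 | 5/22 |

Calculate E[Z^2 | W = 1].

P(W = 1) = 5/22.
Σ Z^2·P over the event = 25·(2/22) + 64·(3/22) = 11.
E[Z^2 | W = 1] = (11) / (5/22) = 242/5.

242/5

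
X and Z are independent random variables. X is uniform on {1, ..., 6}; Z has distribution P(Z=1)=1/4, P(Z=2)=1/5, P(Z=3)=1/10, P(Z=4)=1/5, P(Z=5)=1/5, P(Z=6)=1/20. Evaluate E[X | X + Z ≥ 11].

P(X + Z ≥ 11) = 1/20.
Summing X·P(x,y) over outcomes with X + Z ≥ 11 gives 7/24.
E[X | X + Z ≥ 11] = (7/24) / (1/20) = 35/6.

35/6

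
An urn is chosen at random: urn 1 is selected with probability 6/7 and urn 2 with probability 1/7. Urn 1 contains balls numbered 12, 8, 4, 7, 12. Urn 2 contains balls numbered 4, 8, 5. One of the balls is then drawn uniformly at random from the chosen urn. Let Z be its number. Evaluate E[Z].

859/105

E[Z | urn 1] = (12+8+4+7+12)/5 = 43/5.
E[Z | urn 2] = (4+8+5)/3 = 17/3.
E[Z] = (6/7)·(43/5) + (1/7)·(17/3) = 859/105.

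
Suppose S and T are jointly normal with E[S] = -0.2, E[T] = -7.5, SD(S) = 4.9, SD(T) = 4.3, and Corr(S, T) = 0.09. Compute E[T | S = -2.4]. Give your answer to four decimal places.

E[T | S=x] = μ_T + ρ(σ_T/σ_S)(x − μ_S) for jointly normal variables.
E[T | S=-2.4] = -7.5 + (0.09)·(4.3/4.9)·(-2.4 − (-0.2)) = -7.5 + (0.07898)·(-2.2) = -7.6738.

-7.6738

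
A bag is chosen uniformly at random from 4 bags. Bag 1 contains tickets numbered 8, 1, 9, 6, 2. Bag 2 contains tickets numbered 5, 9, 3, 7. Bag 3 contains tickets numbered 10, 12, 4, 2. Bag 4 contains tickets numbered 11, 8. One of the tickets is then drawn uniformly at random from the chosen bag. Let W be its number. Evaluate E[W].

E[W | bag 1] = (8+1+9+6+2)/5 = 26/5.
E[W | bag 2] = (5+9+3+7)/4 = 6.
E[W | bag 3] = (10+12+4+2)/4 = 7.
E[W | bag 4] = (11+8)/2 = 19/2.
By the law of total expectation,
E[W] = (1/4)·(26/5) + (1/4)·(6) + (1/4)·(7) + (1/4)·(19/2) = 277/40.

277/40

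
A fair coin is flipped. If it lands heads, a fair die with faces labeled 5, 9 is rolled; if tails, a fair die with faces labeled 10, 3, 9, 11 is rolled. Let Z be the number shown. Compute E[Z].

E[Z | heads] = (5+9)/2 = 7.
E[Z | tails] = (10+3+9+11)/4 = 33/4.
E[Z] = (1/2)·(7) + (1/2)·(33/4) = 61/8.

61/8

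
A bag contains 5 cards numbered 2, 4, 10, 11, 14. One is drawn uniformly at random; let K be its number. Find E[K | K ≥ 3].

39/4

P(K ≥ 3) = 4/5.
Σ over the event: 4·1/5 + 10·1/5 + 11·1/5 + 14·1/5 = 39/5.
E[K | K ≥ 3] = (39/5) / (4/5) = 39/4.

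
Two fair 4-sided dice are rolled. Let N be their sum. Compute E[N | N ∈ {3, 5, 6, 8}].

26/5

P(N ∈ {3, 5, 6, 8}) = 5/8.
Σ over the event: 3·1/8 + 5·1/4 + 6·3/16 + 8·1/16 = 13/4.
E[N | N ∈ {3, 5, 6, 8}] = (13/4) / (5/8) = 26/5.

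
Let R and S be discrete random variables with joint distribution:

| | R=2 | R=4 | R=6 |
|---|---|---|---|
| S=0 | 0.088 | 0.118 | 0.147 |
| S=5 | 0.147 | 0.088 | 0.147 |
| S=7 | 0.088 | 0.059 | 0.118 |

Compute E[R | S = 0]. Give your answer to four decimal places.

P(S = 0) = 0.353.
Summing R·P(R=x,S=y) over the conditioning event gives 1.530.
E[R | S = 0] = (1.530) / (0.353) = 4.3343.

4.3343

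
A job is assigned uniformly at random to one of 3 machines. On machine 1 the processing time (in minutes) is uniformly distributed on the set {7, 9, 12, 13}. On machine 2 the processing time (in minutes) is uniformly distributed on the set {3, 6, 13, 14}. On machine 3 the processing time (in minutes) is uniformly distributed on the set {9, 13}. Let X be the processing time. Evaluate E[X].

121/12

E[X | machine 1] = (7+9+12+13)/4 = 41/4.
E[X | machine 2] = (3+6+13+14)/4 = 9.
E[X | machine 3] = (9+13)/2 = 11.
By the law of total expectation,
E[X] = (1/3)·(41/4) + (1/3)·(9) + (1/3)·(11) = 121/12.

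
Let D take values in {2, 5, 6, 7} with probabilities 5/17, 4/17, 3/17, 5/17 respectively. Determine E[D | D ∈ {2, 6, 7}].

63/13

P(D ∈ {2, 6, 7}) = 13/17.
Σ over the event: 2·5/17 + 6·3/17 + 7·5/17 = 63/17.
E[D | D ∈ {2, 6, 7}] = (63/17) / (13/17) = 63/13.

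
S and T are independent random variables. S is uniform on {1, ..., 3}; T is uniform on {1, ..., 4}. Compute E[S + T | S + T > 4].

17/3

P(S + T > 4) = 1/2.
Summing (S+T)·P(x,y) over outcomes with S + T > 4 gives 17/6.
E[S + T | S + T > 4] = (17/6) / (1/2) = 17/3.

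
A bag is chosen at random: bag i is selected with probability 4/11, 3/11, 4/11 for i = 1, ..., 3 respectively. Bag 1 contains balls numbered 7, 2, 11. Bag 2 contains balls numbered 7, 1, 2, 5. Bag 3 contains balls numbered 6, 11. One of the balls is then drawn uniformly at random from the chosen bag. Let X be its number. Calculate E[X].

E[X | bag 1] = (7+2+11)/3 = 20/3.
E[X | bag 2] = (7+1+2+5)/4 = 15/4.
E[X | bag 3] = (6+11)/2 = 17/2.
By the law of total expectation,
E[X] = (4/11)·(20/3) + (3/11)·(15/4) + (4/11)·(17/2) = 863/132.

863/132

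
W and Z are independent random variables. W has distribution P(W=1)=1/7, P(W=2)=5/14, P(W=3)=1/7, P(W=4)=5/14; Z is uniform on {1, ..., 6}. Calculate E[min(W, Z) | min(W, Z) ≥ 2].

P(min(W, Z) ≥ 2) = 5/7.
Summing min(W,Z)·P(x,y) over outcomes with min(W, Z) ≥ 2 gives 163/84.
E[min(W, Z) | min(W, Z) ≥ 2] = (163/84) / (5/7) = 163/60.

163/60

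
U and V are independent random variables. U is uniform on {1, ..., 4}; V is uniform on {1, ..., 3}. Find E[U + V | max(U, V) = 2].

Outcomes with max(U, V) = 2: (1,2), (2,1), (2,2), each with probability 1/12.
E[U + V | max(U, V) = 2] = (3 + 3 + 4) / 3 = 10/3.

10/3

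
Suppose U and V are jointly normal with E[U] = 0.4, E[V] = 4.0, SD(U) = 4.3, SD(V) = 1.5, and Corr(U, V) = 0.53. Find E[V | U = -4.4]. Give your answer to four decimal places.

3.1126

For a bivariate normal, E[V | U=x] = μ_V + ρ·(σ_V/σ_U)·(x − μ_U).
E[V | U=-4.4] = 4.0 + (0.53)·(1.5/4.3)·(-4.4 − (0.4)) = 4.0 + (0.18488)·(-4.8) = 3.1126.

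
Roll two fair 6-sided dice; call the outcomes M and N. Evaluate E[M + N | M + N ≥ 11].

Outcomes with M + N ≥ 11: (5,6), (6,5), (6,6), each with probability 1/36.
E[M + N | M + N ≥ 11] = (11 + 11 + 12) / 3 = 34/3.

34/3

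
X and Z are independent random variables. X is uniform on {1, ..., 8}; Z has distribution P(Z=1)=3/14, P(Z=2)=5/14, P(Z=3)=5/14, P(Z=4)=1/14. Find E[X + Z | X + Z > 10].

78/7

P(X + Z > 10) = 1/16.
Summing (X+Z)·P(x,y) over outcomes with X + Z > 10 gives 39/56.
E[X + Z | X + Z > 10] = (39/56) / (1/16) = 78/7.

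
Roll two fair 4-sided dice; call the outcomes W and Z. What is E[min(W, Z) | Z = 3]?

Outcomes with Z = 3: (1,3), (2,3), (3,3), (4,3), each with probability 1/16.
E[min(W, Z) | Z = 3] = (1 + 2 + 3 + 3) / 4 = 9/4.

9/4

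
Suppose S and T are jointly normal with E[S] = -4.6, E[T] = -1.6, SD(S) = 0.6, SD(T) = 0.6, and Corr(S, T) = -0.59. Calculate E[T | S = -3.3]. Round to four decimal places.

E[T | S=x] = μ_T + ρ(σ_T/σ_S)(x − μ_S) for jointly normal variables.
E[T | S=-3.3] = -1.6 + (-0.59)·(0.6/0.6)·(-3.3 − (-4.6)) = -1.6 + (-0.59)·(1.3) = -2.3670.

-2.3670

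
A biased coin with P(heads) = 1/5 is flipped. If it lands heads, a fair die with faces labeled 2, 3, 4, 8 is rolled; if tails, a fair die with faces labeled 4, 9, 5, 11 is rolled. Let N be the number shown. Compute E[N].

E[N | heads] = (2+3+4+8)/4 = 17/4.
E[N | tails] = (4+9+5+11)/4 = 29/4.
E[N] = (1/5)·(17/4) + (4/5)·(29/4) = 133/20.

133/20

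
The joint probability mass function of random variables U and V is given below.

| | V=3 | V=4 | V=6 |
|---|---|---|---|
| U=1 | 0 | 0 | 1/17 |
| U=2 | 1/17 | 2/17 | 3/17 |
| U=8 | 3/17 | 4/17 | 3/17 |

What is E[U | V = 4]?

P(V = 4) = 6/17.
Σ U·P over the event = 2·(2/17) + 8·(4/17) = 36/17.
E[U | V = 4] = (36/17) / (6/17) = 6.

6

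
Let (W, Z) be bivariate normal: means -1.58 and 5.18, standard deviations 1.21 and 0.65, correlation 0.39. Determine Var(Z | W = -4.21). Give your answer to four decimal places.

Var(Z | W=x) = (1 − ρ²)·σ_Z².
Var(Z | W=-4.21) = (0.65)²·(1 − (0.39)²) = 0.4225·0.8479 = 0.3582.

0.3582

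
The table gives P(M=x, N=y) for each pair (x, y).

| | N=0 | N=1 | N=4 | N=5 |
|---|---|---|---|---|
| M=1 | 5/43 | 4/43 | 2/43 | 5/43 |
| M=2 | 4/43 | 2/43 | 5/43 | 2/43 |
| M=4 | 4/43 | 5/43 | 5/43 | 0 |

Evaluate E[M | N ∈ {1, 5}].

P(N ∈ {1, 5}) = 18/43.
Σ M·P over the event = 1·(4/43) + 1·(5/43) + 2·(2/43) + 2·(2/43) + 4·(5/43) = 37/43.
E[M | N ∈ {1, 5}] = (37/43) / (18/43) = 37/18.

37/18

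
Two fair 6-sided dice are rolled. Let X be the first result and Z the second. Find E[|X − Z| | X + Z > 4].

P(X + Z > 4) = 5/6.
Summing |X−Z|·P(x,y) over outcomes with X + Z > 4 gives 16/9.
E[|X − Z| | X + Z > 4] = (16/9) / (5/6) = 32/15.

32/15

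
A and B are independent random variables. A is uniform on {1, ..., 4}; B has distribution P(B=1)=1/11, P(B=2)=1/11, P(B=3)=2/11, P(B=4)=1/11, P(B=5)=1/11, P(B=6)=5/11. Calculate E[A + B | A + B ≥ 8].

P(A + B ≥ 8) = 9/22.
Summing (A+B)·P(x,y) over outcomes with A + B ≥ 8 gives 40/11.
E[A + B | A + B ≥ 8] = (40/11) / (9/22) = 80/9.

80/9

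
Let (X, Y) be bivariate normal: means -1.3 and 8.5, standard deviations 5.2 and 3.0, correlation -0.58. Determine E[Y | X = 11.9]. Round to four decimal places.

For a bivariate normal, E[Y | X=x] = μ_Y + ρ·(σ_Y/σ_X)·(x − μ_X).
E[Y | X=11.9] = 8.5 + (-0.58)·(3.0/5.2)·(11.9 − (-1.3)) = 8.5 + (-0.334615)·(13.2) = 4.0831.

4.0831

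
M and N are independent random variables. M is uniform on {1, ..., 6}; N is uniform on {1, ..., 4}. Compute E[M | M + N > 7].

Outcomes with M + N > 7: (4,4), (5,3), (5,4), (6,2), (6,3), (6,4), each with probability 1/24.
E[M | M + N > 7] = (4 + 5 + 5 + 6 + 6 + 6) / 6 = 16/3.

16/3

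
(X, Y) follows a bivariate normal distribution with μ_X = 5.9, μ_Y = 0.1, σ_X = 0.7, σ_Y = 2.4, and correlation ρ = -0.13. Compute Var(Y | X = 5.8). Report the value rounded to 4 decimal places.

5.6627

The conditional variance in a bivariate normal is σ_Y²(1 − ρ²), independent of x.
Var(Y | X=5.8) = (2.4)²·(1 − (-0.13)²) = 5.76·0.9831 = 5.6627.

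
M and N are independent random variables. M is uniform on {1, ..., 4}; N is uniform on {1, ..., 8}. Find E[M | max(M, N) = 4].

Outcomes with max(M, N) = 4: (1,4), (2,4), (3,4), (4,1), (4,2), (4,3), (4,4), each with probability 1/32.
E[M | max(M, N) = 4] = (1 + 2 + 3 + 4 + 4 + 4 + 4) / 7 = 22/7.

22/7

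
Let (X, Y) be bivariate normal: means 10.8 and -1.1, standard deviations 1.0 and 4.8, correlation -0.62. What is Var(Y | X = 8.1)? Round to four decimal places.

The conditional variance in a bivariate normal is σ_Y²(1 − ρ²), independent of x.
Var(Y | X=8.1) = (4.8)²·(1 − (-0.62)²) = 23.04·0.6156 = 14.1834.

14.1834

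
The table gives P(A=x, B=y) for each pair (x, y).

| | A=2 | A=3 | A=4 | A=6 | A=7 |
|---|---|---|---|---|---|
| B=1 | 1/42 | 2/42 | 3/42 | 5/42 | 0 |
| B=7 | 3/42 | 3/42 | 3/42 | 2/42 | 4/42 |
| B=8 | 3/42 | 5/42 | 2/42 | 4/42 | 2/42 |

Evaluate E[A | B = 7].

67/15

P(B = 7) = 5/14.
Σ A·P over the event = 2·(3/42) + 3·(3/42) + 4·(3/42) + 6·(2/42) + 7·(4/42) = 67/42.
E[A | B = 7] = (67/42) / (5/14) = 67/15.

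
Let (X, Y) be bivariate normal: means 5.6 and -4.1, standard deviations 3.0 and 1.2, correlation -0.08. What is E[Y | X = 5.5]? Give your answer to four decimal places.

-4.0968

The regression of Y on X has slope ρ·σ_Y/σ_X and passes through (μ_X, μ_Y).
E[Y | X=5.5] = -4.1 + (-0.08)·(1.2/3.0)·(5.5 − (5.6)) = -4.1 + (-0.032)·(-0.1) = -4.0968.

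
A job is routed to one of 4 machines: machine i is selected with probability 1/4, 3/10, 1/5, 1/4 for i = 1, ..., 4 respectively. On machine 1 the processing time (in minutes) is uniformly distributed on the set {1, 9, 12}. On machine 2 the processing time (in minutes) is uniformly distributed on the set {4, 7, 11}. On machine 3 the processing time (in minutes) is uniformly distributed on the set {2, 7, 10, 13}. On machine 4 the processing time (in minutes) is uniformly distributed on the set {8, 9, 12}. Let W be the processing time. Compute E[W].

161/20

E[W | machine 1] = (1+9+12)/3 = 22/3.
E[W | machine 2] = (4+7+11)/3 = 22/3.
E[W | machine 3] = (2+7+10+13)/4 = 8.
E[W | machine 4] = (8+9+12)/3 = 29/3.
E[W] = (1/4)·(22/3) + (3/10)·(22/3) + (1/5)·(8) + (1/4)·(29/3) = 161/20.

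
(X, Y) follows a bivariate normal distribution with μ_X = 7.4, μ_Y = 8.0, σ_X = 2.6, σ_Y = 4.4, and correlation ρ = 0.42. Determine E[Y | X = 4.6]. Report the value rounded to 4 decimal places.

6.0098

E[Y | X=x] = μ_Y + ρ(σ_Y/σ_X)(x − μ_X) for jointly normal variables.
E[Y | X=4.6] = 8.0 + (0.42)·(4.4/2.6)·(4.6 − (7.4)) = 8.0 + (0.71077)·(-2.8) = 6.0098.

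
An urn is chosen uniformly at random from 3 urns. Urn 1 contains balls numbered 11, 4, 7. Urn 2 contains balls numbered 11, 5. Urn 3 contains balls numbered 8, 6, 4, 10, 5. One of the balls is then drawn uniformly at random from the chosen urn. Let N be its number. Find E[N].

329/45

E[N | urn 1] = (11+4+7)/3 = 22/3.
E[N | urn 2] = (11+5)/2 = 8.
E[N | urn 3] = (8+6+4+10+5)/5 = 33/5.
E[N] = (1/3)·(22/3) + (1/3)·(8) + (1/3)·(33/5) = 329/45.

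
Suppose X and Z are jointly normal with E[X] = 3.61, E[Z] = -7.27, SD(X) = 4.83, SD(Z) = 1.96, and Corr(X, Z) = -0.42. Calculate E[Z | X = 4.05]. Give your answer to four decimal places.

-7.3450

For a bivariate normal, E[Z | X=x] = μ_Z + ρ·(σ_Z/σ_X)·(x − μ_X).
E[Z | X=4.05] = -7.27 + (-0.42)·(1.96/4.83)·(4.05 − (3.61)) = -7.27 + (-0.17043)·(0.44) = -7.3450.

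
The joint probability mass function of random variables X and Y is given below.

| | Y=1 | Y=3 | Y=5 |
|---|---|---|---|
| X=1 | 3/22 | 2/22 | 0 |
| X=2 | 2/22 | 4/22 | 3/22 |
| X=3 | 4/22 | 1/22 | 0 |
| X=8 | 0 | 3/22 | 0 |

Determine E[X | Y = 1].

19/9

P(Y = 1) = 9/22.
Σ X·P over the event = 1·(3/22) + 2·(2/22) + 3·(4/22) = 19/22.
E[X | Y = 1] = (19/22) / (9/22) = 19/9.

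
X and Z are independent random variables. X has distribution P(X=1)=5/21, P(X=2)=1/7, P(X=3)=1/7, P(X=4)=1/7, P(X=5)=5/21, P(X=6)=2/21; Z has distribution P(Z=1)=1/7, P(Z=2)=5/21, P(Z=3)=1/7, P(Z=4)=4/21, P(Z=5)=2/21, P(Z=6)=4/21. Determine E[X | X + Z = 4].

P(X + Z = 4) = 13/147.
Summing X·P(x,y) over outcomes with X + Z = 4 gives 8/49.
E[X | X + Z = 4] = (8/49) / (13/147) = 24/13.

24/13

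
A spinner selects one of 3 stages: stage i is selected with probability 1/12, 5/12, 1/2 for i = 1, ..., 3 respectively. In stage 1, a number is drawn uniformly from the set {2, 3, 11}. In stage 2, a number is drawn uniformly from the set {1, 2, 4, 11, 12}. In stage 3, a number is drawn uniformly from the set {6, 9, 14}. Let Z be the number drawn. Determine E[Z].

E[Z | stage 1] = (2+3+11)/3 = 16/3.
E[Z | stage 2] = (1+2+4+11+12)/5 = 6.
E[Z | stage 3] = (6+9+14)/3 = 29/3.
E[Z] = (1/12)·(16/3) + (5/12)·(6) + (1/2)·(29/3) = 70/9.

70/9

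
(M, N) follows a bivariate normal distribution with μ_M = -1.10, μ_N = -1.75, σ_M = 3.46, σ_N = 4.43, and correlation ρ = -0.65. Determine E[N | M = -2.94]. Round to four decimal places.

The regression of N on M has slope ρ·σ_N/σ_M and passes through (μ_M, μ_N).
E[N | M=-2.94] = -1.75 + (-0.65)·(4.43/3.46)·(-2.94 − (-1.10)) = -1.75 + (-0.83223)·(-1.84) = -0.2187.

-0.2187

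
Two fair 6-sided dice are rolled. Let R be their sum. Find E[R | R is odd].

P(R is odd) = 1/2.
Σ over the event: 3·1/18 + 5·1/9 + 7·1/6 + 9·1/9 + 11·1/18 = 7/2.
E[R | R is odd] = (7/2) / (1/2) = 7.

7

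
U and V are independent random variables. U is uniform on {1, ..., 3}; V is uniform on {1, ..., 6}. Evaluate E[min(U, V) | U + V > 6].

7/3

Outcomes with U + V > 6: (1,6), (2,5), (2,6), (3,4), (3,5), (3,6), each with probability 1/18.
E[min(U, V) | U + V > 6] = (1 + 2 + 2 + 3 + 3 + 3) / 6 = 7/3.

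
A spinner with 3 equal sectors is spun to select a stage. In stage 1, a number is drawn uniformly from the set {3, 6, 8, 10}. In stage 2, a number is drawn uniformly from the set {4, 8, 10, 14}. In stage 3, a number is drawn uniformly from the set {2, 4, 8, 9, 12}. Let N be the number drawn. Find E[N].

91/12

E[N | stage 1] = (3+6+8+10)/4 = 27/4.
E[N | stage 2] = (4+8+10+14)/4 = 9.
E[N | stage 3] = (2+4+8+9+12)/5 = 7.
By the law of total expectation,
E[N] = (1/3)·(27/4) + (1/3)·(9) + (1/3)·(7) = 91/12.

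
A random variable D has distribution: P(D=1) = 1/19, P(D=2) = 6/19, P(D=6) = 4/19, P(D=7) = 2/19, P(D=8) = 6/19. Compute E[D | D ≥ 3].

P(D ≥ 3) = 12/19.
Σ over the event: 6·4/19 + 7·2/19 + 8·6/19 = 86/19.
E[D | D ≥ 3] = (86/19) / (12/19) = 43/6.

43/6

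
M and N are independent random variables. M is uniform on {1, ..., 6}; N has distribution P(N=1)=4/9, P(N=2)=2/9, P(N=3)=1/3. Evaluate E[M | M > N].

P(M > N) = 37/54.
Summing M·P(x,y) over outcomes with M > N gives 161/54.
E[M | M > N] = (161/54) / (37/54) = 161/37.

161/37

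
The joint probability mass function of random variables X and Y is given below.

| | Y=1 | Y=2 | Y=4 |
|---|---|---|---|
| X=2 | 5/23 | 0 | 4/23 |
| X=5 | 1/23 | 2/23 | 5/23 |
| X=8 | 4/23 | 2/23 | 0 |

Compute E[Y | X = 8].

4/3

P(X = 8) = 6/23.
Σ Y·P over the event = 1·(4/23) + 2·(2/23) = 8/23.
E[Y | X = 8] = (8/23) / (6/23) = 4/3.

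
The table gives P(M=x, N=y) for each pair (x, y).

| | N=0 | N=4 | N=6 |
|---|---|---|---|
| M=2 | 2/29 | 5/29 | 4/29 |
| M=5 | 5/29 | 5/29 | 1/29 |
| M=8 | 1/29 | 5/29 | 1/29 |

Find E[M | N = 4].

5

P(N = 4) = 15/29.
Summing M·P(M=x,N=y) over the conditioning event gives 75/29.
E[M | N = 4] = (75/29) / (15/29) = 5.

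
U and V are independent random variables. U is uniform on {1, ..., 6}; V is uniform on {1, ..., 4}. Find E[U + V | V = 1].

Outcomes with V = 1: (1,1), (2,1), (3,1), (4,1), (5,1), (6,1), each with probability 1/24.
E[U + V | V = 1] = (2 + 3 + 4 + 5 + 6 + 7) / 6 = 9/2.

9/2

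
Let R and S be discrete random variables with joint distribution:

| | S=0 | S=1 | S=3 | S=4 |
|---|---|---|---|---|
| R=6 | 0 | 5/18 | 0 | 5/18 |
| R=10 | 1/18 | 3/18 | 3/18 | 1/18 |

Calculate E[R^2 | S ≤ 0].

100

P(S ≤ 0) = 1/18.
Σ R^2·P over the event = 100·(1/18) = 50/9.
E[R^2 | S ≤ 0] = (50/9) / (1/18) = 100.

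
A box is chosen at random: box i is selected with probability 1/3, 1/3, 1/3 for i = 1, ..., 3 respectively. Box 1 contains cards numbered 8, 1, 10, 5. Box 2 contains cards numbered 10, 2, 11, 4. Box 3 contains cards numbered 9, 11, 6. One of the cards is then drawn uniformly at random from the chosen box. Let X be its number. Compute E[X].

E[X | box 1] = (8+1+10+5)/4 = 6.
E[X | box 2] = (10+2+11+4)/4 = 27/4.
E[X | box 3] = (9+11+6)/3 = 26/3.
By the law of total expectation,
E[X] = (1/3)·(6) + (1/3)·(27/4) + (1/3)·(26/3) = 257/36.

257/36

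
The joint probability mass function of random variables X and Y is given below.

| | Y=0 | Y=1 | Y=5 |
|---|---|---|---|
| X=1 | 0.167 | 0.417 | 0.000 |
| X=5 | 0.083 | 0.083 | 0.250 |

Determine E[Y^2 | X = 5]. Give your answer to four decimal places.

P(X = 5) = 0.416.
Σ Y^2·P over the event = 0·(0.083) + 1·(0.083) + 25·(0.250) = 6.333.
E[Y^2 | X = 5] = (6.333) / (0.416) = 15.2236.

15.2236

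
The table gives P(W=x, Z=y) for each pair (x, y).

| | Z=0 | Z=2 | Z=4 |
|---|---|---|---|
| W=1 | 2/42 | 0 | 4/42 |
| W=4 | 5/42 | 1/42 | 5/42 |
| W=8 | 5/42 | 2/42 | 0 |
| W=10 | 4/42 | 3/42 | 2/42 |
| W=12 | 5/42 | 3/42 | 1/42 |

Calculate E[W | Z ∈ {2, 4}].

142/21

P(Z ∈ {2, 4}) = 1/2.
Σ W·P over the event = 1·(4/42) + 4·(1/42) + 4·(5/42) + 8·(2/42) + 10·(3/42) + 10·(2/42) + 12·(3/42) + 12·(1/42) = 71/21.
E[W | Z ∈ {2, 4}] = (71/21) / (1/2) = 142/21.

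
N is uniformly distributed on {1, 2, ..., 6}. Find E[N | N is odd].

Given N is odd, N is equally likely to be any of {1, 3, 5}.
E[N | N is odd] = (1 + 3 + 5) / 3 = 3.

3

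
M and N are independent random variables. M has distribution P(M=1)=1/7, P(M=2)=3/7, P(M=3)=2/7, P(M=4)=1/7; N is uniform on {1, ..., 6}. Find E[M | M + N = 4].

P(M + N = 4) = 1/7.
Summing M·P(x,y) over outcomes with M + N = 4 gives 13/42.
E[M | M + N = 4] = (13/42) / (1/7) = 13/6.

13/6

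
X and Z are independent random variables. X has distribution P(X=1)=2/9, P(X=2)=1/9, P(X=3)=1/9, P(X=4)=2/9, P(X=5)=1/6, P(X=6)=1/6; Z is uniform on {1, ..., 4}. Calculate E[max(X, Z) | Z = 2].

P(Z = 2) = 1/4.
Summing max(X,Z)·P(x,y) over outcomes with Z = 2 gives 67/72.
E[max(X, Z) | Z = 2] = (67/72) / (1/4) = 67/18.

67/18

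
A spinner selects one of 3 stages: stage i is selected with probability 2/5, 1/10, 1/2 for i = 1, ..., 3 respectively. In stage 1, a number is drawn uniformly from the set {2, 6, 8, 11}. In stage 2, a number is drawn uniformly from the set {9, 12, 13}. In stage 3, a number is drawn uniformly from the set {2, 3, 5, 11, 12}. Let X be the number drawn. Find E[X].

107/15

E[X | stage 1] = (2+6+8+11)/4 = 27/4.
E[X | stage 2] = (9+12+13)/3 = 34/3.
E[X | stage 3] = (2+3+5+11+12)/5 = 33/5.
By the law of total expectation,
E[X] = (2/5)·(27/4) + (1/10)·(34/3) + (1/2)·(33/5) = 107/15.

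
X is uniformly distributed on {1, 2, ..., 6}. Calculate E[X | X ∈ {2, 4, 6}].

4

P(X ∈ {2, 4, 6}) = 1/2.
Σ over the event: 2·1/6 + 4·1/6 + 6·1/6 = 2.
E[X | X ∈ {2, 4, 6}] = (2) / (1/2) = 4.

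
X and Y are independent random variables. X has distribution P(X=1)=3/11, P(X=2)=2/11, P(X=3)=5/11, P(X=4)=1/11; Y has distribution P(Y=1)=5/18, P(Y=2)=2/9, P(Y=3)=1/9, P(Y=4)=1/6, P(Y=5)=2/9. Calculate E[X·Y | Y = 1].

26/11

P(Y = 1) = 5/18.
Summing XY·P(x,y) over outcomes with Y = 1 gives 65/99.
E[X·Y | Y = 1] = (65/99) / (5/18) = 26/11.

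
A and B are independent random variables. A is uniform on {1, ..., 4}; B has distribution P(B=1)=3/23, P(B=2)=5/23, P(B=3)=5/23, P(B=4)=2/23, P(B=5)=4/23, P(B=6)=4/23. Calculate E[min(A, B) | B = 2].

7/4

P(B = 2) = 5/23.
Summing min(A,B)·P(x,y) over outcomes with B = 2 gives 35/92.
E[min(A, B) | B = 2] = (35/92) / (5/23) = 7/4.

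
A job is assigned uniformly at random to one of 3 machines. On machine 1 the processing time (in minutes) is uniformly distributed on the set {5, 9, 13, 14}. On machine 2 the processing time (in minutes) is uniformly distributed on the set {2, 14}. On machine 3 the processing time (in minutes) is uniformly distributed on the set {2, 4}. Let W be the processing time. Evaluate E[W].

85/12

E[W | machine 1] = (5+9+13+14)/4 = 41/4.
E[W | machine 2] = (2+14)/2 = 8.
E[W | machine 3] = (2+4)/2 = 3.
E[W] = (1/3)·(41/4) + (1/3)·(8) + (1/3)·(3) = 85/12.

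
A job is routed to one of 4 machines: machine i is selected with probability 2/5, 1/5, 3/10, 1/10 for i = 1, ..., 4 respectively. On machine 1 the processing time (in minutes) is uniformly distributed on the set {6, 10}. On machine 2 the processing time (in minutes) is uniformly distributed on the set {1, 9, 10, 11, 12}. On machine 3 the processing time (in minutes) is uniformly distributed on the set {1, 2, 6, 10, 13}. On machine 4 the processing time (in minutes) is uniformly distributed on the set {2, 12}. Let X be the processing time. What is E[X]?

377/50

E[X | machine 1] = (6+10)/2 = 8.
E[X | machine 2] = (1+9+10+11+12)/5 = 43/5.
E[X | machine 3] = (1+2+6+10+13)/5 = 32/5.
E[X | machine 4] = (2+12)/2 = 7.
E[X] = (2/5)·(8) + (1/5)·(43/5) + (3/10)·(32/5) + (1/10)·(7) = 377/50.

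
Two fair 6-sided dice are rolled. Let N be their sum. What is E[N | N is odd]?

7

P(N is odd) = 1/2.
Σ over the event: 3·1/18 + 5·1/9 + 7·1/6 + 9·1/9 + 11·1/18 = 7/2.
E[N | N is odd] = (7/2) / (1/2) = 7.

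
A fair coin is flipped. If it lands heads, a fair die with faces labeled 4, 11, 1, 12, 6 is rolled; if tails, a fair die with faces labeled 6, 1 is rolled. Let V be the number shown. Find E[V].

103/20

E[V | heads] = (4+11+1+12+6)/5 = 34/5.
E[V | tails] = (6+1)/2 = 7/2.
E[V] = (1/2)·(34/5) + (1/2)·(7/2) = 103/20.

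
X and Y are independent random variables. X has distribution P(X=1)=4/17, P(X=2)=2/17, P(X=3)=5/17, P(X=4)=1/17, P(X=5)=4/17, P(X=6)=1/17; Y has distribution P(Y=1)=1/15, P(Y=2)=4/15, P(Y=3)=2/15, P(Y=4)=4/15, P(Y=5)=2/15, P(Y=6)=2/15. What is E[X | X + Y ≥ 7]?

554/137

P(X + Y ≥ 7) = 137/255.
Summing X·P(x,y) over outcomes with X + Y ≥ 7 gives 554/255.
E[X | X + Y ≥ 7] = (554/255) / (137/255) = 554/137.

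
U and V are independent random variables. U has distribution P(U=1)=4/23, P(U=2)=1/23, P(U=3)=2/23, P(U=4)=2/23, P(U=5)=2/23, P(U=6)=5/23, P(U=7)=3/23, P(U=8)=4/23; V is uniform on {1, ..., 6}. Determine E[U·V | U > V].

1731/86

P(U > V) = 43/69.
Summing UV·P(x,y) over outcomes with U > V gives 577/46.
E[U·V | U > V] = (577/46) / (43/69) = 1731/86.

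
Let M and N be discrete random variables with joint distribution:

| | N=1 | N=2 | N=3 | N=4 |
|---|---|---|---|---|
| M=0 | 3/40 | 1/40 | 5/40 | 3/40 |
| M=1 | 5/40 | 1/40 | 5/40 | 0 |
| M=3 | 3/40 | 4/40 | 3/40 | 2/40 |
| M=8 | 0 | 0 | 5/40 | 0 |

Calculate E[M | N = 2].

13/6

P(N = 2) = 3/20.
Σ M·P over the event = 0·(1/40) + 1·(1/40) + 3·(4/40) = 13/40.
E[M | N = 2] = (13/40) / (3/20) = 13/6.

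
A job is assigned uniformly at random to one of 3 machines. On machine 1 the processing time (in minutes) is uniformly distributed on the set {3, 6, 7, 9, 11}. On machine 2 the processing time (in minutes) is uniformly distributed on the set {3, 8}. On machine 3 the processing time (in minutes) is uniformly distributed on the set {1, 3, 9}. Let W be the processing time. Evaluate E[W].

E[W | machine 1] = (3+6+7+9+11)/5 = 36/5.
E[W | machine 2] = (3+8)/2 = 11/2.
E[W | machine 3] = (1+3+9)/3 = 13/3.
By the law of total expectation,
E[W] = (1/3)·(36/5) + (1/3)·(11/2) + (1/3)·(13/3) = 511/90.

511/90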